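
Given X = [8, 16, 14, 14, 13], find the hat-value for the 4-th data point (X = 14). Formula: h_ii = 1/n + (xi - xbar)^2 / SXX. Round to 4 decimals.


Mean of X: xbar = 13.0000.
SXX = 36.0000.
For X = 14: h = 1/5 + (14 - 13.0000)^2/36.0000 = 0.2278.

0.2278


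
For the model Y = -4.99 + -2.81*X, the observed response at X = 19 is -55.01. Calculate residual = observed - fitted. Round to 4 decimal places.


Predicted = -4.99 + -2.81 * 19 = -58.3800.
Residual = -55.01 - -58.3800 = 3.3700.

3.3700


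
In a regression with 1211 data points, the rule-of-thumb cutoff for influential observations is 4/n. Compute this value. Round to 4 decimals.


Cook's distance cutoff = 4/n = 4/1211.
= 0.0033.

0.0033


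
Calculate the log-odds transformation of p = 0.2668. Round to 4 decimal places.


1 - p = 0.7332.
p/(1-p) = 0.3639.
logit = ln(0.3639) = -1.0109.

-1.0109


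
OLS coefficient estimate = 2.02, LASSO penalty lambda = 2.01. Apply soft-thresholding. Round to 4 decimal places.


Check: |2.02| = 2.02 vs lambda = 2.01.
Since |beta| > lambda, coefficient = sign(beta)*(|beta| - lambda) = 0.0100.
Soft-thresholded coefficient = 0.0100.

0.0100


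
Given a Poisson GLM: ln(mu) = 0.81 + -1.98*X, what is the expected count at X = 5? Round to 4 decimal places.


Compute eta = 0.81 + -1.98 * 5 = -9.0900.
Apply inverse link: mu = e^-9.0900 = 0.0001.

0.0001


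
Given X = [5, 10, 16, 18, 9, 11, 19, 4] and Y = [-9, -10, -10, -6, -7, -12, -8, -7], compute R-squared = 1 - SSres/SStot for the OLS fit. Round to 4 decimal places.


Fit the OLS line: b0 = -8.9049, b1 = 0.0243.
SSres = 27.7412.
SStot = 27.8750.
R^2 = 1 - 27.7412/27.8750 = 0.0048.

0.0048


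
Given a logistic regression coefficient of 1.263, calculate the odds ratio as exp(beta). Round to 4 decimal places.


exp(1.263) = 3.5360.
So the odds ratio is 3.5360.

3.5360


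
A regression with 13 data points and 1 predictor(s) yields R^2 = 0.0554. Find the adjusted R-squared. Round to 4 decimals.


Plug in: Adj R^2 = 1 - (1 - 0.0554) * 12/11.
= 1 - 0.9446 * 12/11
= 1 - 11.3352 / 11
= 1 - 1.0305 = -0.0305.

-0.0305


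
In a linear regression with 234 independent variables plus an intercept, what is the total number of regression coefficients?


Total coefficients = number of predictors + 1 (for the intercept).
= 234 + 1 = 235.

235


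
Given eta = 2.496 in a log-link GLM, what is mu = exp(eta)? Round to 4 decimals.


The inverse log link gives:
mu = exp(2.496) = 12.1339.

12.1339


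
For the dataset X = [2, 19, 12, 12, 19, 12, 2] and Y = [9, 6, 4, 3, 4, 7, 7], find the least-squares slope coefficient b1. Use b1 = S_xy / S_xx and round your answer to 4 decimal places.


The sample means are xbar = 11.1429 and ybar = 5.7143.
Compute S_xx = 292.8571 and S_xy = -55.7143.
Slope b1 = S_xy / S_xx = -55.7143 / 292.8571 = -0.1902.

-0.1902


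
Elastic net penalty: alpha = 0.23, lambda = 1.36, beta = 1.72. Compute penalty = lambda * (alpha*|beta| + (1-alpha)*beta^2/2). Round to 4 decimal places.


alpha * |beta| = 0.23 * 1.72 = 0.3956.
(1-alpha) * beta^2/2 = 0.77 * 2.9584/2 = 1.1390.
Total = 1.36 * (0.3956 + 1.1390) = 2.0870.

2.0870


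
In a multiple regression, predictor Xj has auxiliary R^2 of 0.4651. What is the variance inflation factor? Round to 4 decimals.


Using VIF = 1/(1 - R^2_j):
1 - 0.4651 = 0.5349.
VIF = 1.8695.

1.8695


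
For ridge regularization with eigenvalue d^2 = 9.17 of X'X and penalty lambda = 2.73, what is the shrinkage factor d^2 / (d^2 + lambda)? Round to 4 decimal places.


Denominator = d^2 + lambda = 9.17 + 2.73 = 11.9000.
Shrinkage = 9.17 / 11.9000 = 0.7706.

0.7706


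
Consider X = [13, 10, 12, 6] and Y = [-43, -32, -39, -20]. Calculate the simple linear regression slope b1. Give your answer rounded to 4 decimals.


First compute the means: xbar = 10.2500, ybar = -33.5000.
Then S_xx = sum((xi - xbar)^2) = 28.7500.
S_xy = sum((xi - xbar)(yi - ybar)) = -93.5000.
b1 = S_xy / S_xx = -93.5000 / 28.7500 = -3.2522.

-3.2522


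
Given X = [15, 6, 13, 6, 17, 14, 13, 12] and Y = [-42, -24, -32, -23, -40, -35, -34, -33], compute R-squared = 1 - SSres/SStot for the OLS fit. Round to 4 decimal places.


After computing the OLS fit (b0=-13.5893, b1=-1.6071):
SSres = 27.5893, SStot = 316.8750.
R^2 = 1 - 27.5893/316.8750 = 0.9129.

0.9129


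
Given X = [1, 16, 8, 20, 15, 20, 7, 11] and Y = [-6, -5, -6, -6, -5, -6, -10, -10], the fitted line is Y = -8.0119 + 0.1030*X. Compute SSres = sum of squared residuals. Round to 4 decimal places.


For each point, residual = actual - predicted.
Residuals: [1.9089, 1.3639, 1.1879, -0.0481, 1.4669, -0.0481, -2.7091, -3.1211].
Sum of squared residuals = 26.1521.

26.1521


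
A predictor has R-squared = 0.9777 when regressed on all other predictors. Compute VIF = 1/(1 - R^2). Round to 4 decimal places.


VIF = 1 / (1 - 0.9777).
= 1 / 0.0223 = 44.8430.

44.8430


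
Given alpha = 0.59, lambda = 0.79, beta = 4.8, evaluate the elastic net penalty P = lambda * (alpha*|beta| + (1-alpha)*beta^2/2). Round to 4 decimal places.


alpha * |beta| = 0.59 * 4.8 = 2.8320.
(1-alpha) * beta^2/2 = 0.41 * 23.0400/2 = 4.7232.
Total = 0.79 * (2.8320 + 4.7232) = 5.9686.

5.9686


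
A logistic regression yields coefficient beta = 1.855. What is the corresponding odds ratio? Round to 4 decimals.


Odds ratio = exp(beta) = exp(1.855).
= 6.3917.

6.3917


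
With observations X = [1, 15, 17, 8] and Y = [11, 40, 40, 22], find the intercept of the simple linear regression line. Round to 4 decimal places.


First find the slope: b1 = 1.9449.
Means: xbar = 10.2500, ybar = 28.2500.
b0 = ybar - b1 * xbar = 28.2500 - 1.9449 * 10.2500 = 8.3150.

8.3150


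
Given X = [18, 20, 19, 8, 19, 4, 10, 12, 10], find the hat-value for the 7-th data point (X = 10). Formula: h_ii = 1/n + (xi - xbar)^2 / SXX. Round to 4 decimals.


Compute xbar = 13.3333 with n = 9 observations.
SXX = 270.0000.
Leverage = 1/9 + (10 - 13.3333)^2/270.0000 = 0.1523.

0.1523


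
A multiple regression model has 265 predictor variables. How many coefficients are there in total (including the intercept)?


Including the intercept, the model has 265 predictor coefficients + 1 intercept.
Total = 266.

266


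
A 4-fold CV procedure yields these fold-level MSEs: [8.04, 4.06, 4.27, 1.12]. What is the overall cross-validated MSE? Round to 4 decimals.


Total MSE across folds = 17.4900.
CV-MSE = 17.4900/4 = 4.3725.

4.3725


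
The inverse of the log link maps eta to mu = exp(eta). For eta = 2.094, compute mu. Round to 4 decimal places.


mu = exp(eta) = exp(2.094).
= 8.1173.

8.1173


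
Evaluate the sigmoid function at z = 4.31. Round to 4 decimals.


First, exp(-4.3100) = 0.0134.
Then sigma(z) = 1/(1 + 0.0134) = 0.9867.

0.9867


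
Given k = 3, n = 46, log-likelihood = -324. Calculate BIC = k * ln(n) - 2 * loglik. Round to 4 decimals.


Compute k*ln(n) = 3*ln(46) = 3*3.828641 = 11.485923.
Then -2*loglik = 648.
BIC = 11.485923 + 648 = 659.485923, which rounds to 659.4859.

659.4859


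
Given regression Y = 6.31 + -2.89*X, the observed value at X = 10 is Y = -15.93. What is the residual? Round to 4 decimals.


Compute yhat = 6.31 + (-2.89)(10) = -22.5900.
Residual = actual - predicted = -15.93 - -22.5900 = 6.6600.

6.6600


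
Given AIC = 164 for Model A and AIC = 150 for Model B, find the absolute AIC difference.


Absolute difference = |164 - 150| = 14.
The model with lower AIC (B) is preferred.

14


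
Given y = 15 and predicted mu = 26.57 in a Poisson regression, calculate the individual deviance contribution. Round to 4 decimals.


First: ln(15/26.57) = -0.571733.
Then: 15 * -0.571733 = -8.575995.
y - mu = 15 - 26.57 = -11.57.
D = 2(-8.575995 - -11.57) = 5.988010, which rounds to 5.9880.

5.9880


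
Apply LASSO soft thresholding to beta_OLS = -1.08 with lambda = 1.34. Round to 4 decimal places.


Absolute value: |-1.08| = 1.08.
Compare to lambda = 1.34.
Since |beta| <= lambda, the coefficient is set to 0.

0.0000


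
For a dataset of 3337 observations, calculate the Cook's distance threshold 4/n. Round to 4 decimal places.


Cook's distance cutoff = 4/n = 4/3337.
= 0.0012.

0.0012


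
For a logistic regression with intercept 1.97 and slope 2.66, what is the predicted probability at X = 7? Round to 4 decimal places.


Linear predictor: z = 1.97 + 2.66 * 7 = 20.5900.
P = 1/(1 + exp(-20.5900)) = 1/(1 + 0.0000) = 1.0000.

1.0000


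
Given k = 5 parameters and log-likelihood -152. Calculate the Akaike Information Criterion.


Compute:
2k = 2*5 = 10.
-2*loglik = -2*(-152) = 304.
AIC = 10 + 304 = 314.

314


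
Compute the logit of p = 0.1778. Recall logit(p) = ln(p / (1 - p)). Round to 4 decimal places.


1 - p = 0.8222.
p/(1-p) = 0.2162.
logit = ln(0.2162) = -1.5313.

-1.5313


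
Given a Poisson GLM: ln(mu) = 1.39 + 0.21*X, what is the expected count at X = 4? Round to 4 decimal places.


Linear predictor: eta = 1.39 + (0.21)(4) = 2.2300.
Expected count: mu = exp(2.2300) = 9.2999.

9.2999


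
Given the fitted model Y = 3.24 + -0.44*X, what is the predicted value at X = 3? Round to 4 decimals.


Predicted value:
Y = 3.24 + (-0.44)(3) = 3.24 + -1.3200 = 1.9200.

1.9200


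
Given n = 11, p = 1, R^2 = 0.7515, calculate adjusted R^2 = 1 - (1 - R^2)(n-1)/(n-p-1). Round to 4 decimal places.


Adjusted R^2 = 1 - (1 - R^2) * (n-1)/(n-p-1).
(1 - R^2) = 0.2485.
(n-1)/(n-p-1) = 10/9.
(1 - R^2) * (n-1) = 0.2485 * 10 = 2.4850.
Divide by (n-p-1): 2.4850 / 9 = 0.2761.
Adj R^2 = 1 - 0.2761 = 0.7239.

0.7239


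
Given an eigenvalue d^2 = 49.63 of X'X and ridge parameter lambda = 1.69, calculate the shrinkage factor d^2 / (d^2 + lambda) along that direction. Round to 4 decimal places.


Denominator = d^2 + lambda = 49.63 + 1.69 = 51.3200.
Shrinkage = 49.63 / 51.3200 = 0.9671.

0.9671


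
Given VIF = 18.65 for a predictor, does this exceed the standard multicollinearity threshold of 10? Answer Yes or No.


Compare VIF = 18.65 to the threshold of 10.
18.65 >= 10, so the answer is Yes.

Yes


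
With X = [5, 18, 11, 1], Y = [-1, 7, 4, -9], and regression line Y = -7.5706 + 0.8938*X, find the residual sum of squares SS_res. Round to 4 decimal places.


Predicted values from Y = -7.5706 + 0.8938*X.
Residuals: [2.1016, -1.5178, 1.7388, -2.3232].
SSres = 15.1411.

15.1411


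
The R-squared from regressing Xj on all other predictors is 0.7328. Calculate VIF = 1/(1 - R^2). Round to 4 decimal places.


Using VIF = 1/(1 - R^2_j):
1 - 0.7328 = 0.2672.
VIF = 3.7425.

3.7425


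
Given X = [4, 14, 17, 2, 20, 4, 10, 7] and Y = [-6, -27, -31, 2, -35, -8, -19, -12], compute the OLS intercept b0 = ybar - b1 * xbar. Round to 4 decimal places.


Compute b1 = -1.9548 from the OLS formula.
With xbar = 9.7500 and ybar = -17.0000, the intercept is:
b0 = -17.0000 - -1.9548 * 9.7500 = 2.0590.

2.0590


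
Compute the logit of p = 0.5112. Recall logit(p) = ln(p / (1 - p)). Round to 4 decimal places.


The odds are p/(1-p) = 0.5112 / 0.4888 = 1.0458.
logit(p) = ln(1.0458) = 0.0448.

0.0448


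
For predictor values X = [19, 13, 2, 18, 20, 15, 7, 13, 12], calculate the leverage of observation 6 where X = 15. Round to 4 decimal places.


Mean of X: xbar = 13.2222.
SXX = 271.5556.
For X = 15: h = 1/9 + (15 - 13.2222)^2/271.5556 = 0.1227.

0.1227


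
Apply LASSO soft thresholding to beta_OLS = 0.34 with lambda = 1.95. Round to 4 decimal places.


Check: |0.34| = 0.34 vs lambda = 1.95.
Since |beta| <= lambda, the coefficient is set to 0.
Soft-thresholded coefficient = 0.0000.

0.0000


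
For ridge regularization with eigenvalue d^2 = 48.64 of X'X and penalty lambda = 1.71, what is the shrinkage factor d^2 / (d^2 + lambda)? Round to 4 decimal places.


d^2 + lambda = 48.64 + 1.71 = 50.3500.
Shrinkage factor = 48.64/50.3500 = 0.9660.

0.9660


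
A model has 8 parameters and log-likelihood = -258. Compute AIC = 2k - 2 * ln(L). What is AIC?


Compute:
2k = 2*8 = 16.
-2*loglik = -2*(-258) = 516.
AIC = 16 + 516 = 532.

532


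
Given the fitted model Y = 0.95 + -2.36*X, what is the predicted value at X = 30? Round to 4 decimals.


Predicted value:
Y = 0.95 + (-2.36)(30) = 0.95 + -70.8000 = -69.8500.

-69.8500


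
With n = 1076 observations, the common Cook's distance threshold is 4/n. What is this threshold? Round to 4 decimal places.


The threshold is 4/n.
4/1076 = 0.0037.

0.0037


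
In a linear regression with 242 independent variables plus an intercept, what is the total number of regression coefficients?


Total coefficients = number of predictors + 1 (for the intercept).
= 242 + 1 = 243.

243


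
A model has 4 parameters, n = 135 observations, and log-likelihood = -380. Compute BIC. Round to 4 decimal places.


k * ln(n) = 4 * ln(135) = 4 * 4.905275 = 19.621100.
-2 * loglik = -2 * (-380) = 760.
BIC = 19.621100 + 760 = 779.621100, which rounds to 779.6211.

779.6211


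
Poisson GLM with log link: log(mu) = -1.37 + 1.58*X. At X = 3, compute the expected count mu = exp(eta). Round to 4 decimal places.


eta = -1.37 + 1.58 * 3 = 3.3700.
mu = exp(3.3700) = 29.0785.

29.0785


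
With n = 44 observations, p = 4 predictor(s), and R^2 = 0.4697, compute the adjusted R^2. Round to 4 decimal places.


Using the formula:
(1 - 0.4697) = 0.5303.
Multiply by 43/39: 0.5303 * 43 = 22.8029, then 22.8029 / 39 = 0.5847.
Adj R^2 = 1 - 0.5847 = 0.4153.

0.4153


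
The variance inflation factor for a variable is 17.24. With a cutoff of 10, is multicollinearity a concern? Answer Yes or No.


The threshold is 10.
VIF = 17.24 is >= 10.
Multicollinearity indication: Yes.

Yes


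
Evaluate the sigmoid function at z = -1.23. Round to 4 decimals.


exp(1.2300) = 3.4212.
1 + exp(-z) = 4.4212.
sigmoid = 1/4.4212 = 0.2262.

0.2262


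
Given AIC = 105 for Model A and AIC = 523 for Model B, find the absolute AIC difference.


Absolute difference = |105 - 523| = 418.
The model with lower AIC (A) is preferred.

418


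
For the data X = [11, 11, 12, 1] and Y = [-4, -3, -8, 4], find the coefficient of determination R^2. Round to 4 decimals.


After computing the OLS fit (b0=5.1331, b1=-0.9009):
SSres = 9.2074, SStot = 74.7500.
R^2 = 1 - 9.2074/74.7500 = 0.8768.

0.8768


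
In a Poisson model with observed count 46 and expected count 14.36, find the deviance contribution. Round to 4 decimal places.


y/mu = 46/14.36 = 3.203343 (approx.), and ln(46/14.36) = 1.164195.
y * ln(y/mu) = 46 * 1.164195 = 53.552970.
y - mu = 31.64.
D = 2 * (53.552970 - 31.64) = 43.825940, which rounds to 43.8259.

43.8259


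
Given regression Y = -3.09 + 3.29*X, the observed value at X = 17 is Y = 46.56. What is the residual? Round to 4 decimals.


Fitted value at X = 17 is yhat = -3.09 + 3.29*17 = 52.8400.
Residual = 46.56 - 52.8400 = -6.2800.

-6.2800


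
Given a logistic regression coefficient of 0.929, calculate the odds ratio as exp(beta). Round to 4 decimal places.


Odds ratio = exp(beta) = exp(0.929).
= 2.5320.

2.5320


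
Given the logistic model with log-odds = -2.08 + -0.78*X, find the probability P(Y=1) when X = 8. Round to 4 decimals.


Compute z = -2.08 + (-0.78)(8) = -8.3200.
exp(-z) = 4105.1600.
P = 1/(1 + 4105.1600) = 0.0002.

0.0002


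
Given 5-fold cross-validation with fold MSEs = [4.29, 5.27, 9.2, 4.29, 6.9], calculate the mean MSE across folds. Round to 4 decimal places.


Add all fold MSEs: 29.9500.
Divide by k = 5: 29.9500/5 = 5.9900.

5.9900


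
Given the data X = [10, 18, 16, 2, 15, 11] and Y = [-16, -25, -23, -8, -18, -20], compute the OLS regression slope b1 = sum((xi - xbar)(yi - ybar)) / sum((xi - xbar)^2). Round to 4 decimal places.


First compute the means: xbar = 12.0000, ybar = -18.3333.
Then S_xx = sum((xi - xbar)^2) = 166.0000.
S_xy = sum((xi - xbar)(yi - ybar)) = -164.0000.
b1 = S_xy / S_xx = -164.0000 / 166.0000 = -0.9880.

-0.9880


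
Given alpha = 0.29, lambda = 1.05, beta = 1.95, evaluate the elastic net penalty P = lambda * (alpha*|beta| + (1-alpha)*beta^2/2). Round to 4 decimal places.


L1 component = 0.29 * |1.95| = 0.5655.
L2 component = 0.71 * 1.95^2 / 2 = 1.3499.
Penalty = 1.05 * (0.5655 + 1.3499) = 1.05 * 1.9154 = 2.0112.

2.0112


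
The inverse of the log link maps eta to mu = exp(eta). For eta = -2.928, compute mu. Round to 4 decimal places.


The inverse log link gives:
mu = exp(-2.928) = 0.0535.

0.0535


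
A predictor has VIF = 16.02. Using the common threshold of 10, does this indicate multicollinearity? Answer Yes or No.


Check: VIF = 16.02 vs threshold = 10.
Since 16.02 >= 10, the answer is Yes.

Yes


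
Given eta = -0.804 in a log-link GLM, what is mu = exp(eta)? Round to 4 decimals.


Apply the inverse link:
mu = e^-0.804 = 0.4475.

0.4475


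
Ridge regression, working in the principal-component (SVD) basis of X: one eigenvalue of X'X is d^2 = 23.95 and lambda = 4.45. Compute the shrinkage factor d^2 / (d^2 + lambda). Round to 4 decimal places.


Denominator = d^2 + lambda = 23.95 + 4.45 = 28.4000.
Shrinkage = 23.95 / 28.4000 = 0.8433.

0.8433


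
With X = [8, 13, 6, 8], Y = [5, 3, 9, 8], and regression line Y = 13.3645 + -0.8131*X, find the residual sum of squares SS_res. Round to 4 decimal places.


Compute predicted values, then residuals = yi - yhat_i.
Residuals: [-1.8597, 0.2058, 0.5141, 1.1403].
SSres = sum(residual^2) = 5.0654.

5.0654


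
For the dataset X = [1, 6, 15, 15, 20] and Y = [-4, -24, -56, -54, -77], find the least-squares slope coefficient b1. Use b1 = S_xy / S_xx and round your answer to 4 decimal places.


Calculate xbar = 11.4000, ybar = -43.0000.
S_xx = 237.2000, S_xy = -887.0000.
Using b1 = S_xy / S_xx = -887.0000 / 237.2000, we get b1 = -3.7395.

-3.7395


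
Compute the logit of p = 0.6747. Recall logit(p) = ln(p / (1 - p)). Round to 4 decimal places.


1 - p = 0.3253.
p/(1-p) = 2.0741.
logit = ln(2.0741) = 0.7295.

0.7295


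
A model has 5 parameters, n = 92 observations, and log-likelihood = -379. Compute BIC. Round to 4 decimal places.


Compute k*ln(n) = 5*ln(92) = 5*4.521789 = 22.608945.
Then -2*loglik = 758.
BIC = 22.608945 + 758 = 780.608945, which rounds to 780.6089.

780.6089


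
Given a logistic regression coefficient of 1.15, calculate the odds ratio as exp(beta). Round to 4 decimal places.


exp(1.15) = 3.1582.
So the odds ratio is 3.1582.

3.1582


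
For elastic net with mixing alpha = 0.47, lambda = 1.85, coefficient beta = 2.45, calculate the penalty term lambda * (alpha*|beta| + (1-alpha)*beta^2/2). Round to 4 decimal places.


L1 component = 0.47 * |2.45| = 1.1515.
L2 component = 0.53 * 2.45^2 / 2 = 1.5907.
Penalty = 1.85 * (1.1515 + 1.5907) = 1.85 * 2.7422 = 5.0730.

5.0730


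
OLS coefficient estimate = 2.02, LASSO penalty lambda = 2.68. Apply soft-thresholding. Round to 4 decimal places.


|beta_OLS| = 2.02.
lambda = 2.68.
Since |beta| <= lambda, the coefficient is set to 0.
Result = 0.0000.

0.0000


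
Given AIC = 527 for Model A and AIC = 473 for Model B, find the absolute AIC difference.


|AIC_A - AIC_B| = |527 - 473| = 54.
Model B is preferred (lower AIC).

54


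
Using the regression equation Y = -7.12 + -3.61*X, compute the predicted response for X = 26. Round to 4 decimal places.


Substitute X = 26 into the equation:
Y = -7.12 + -3.61 * 26 = -7.12 + -93.8600 = -100.9800.

-100.9800


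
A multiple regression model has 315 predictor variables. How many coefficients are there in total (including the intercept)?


Total coefficients = number of predictors + 1 (for the intercept).
= 315 + 1 = 316.

316


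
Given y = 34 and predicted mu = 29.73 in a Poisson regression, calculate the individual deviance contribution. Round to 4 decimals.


y/mu = 34/29.73 = 1.143626 (approx.), and ln(34/29.73) = 0.134204.
y * ln(y/mu) = 34 * 0.134204 = 4.562936.
y - mu = 4.27.
D = 2 * (4.562936 - 4.27) = 0.585872, which rounds to 0.5859.

0.5859


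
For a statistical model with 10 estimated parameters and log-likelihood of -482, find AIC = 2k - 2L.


AIC = 2k - 2*loglik = 2(10) - 2(-482).
= 20 + 964 = 984.

984


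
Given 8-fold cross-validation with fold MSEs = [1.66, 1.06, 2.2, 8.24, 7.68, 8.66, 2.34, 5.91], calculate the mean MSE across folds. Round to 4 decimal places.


Add all fold MSEs: 37.7500.
Divide by k = 8: 37.7500/8 = 4.7188.

4.7188


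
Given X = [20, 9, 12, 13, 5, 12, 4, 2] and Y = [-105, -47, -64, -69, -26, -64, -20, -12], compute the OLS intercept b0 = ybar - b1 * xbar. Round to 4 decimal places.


The slope is b1 = -5.2615.
Sample means are xbar = 9.6250 and ybar = -50.8750.
Intercept: b0 = -50.8750 - (-5.2615)(9.6250) = -0.2331.

-0.2331


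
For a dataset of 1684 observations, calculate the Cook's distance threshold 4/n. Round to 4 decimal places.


Using the rule of thumb:
Threshold = 4 / 1684 = 0.0024.

0.0024


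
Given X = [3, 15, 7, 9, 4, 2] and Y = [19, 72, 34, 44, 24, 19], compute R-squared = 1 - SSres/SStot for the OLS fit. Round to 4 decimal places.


The fitted line is Y = 7.3977 + 4.1903*X.
SSres = 23.0824, SStot = 2083.3333.
R^2 = 1 - SSres/SStot = 0.9889.

0.9889


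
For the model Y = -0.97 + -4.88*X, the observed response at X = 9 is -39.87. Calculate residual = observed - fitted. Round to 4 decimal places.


Predicted = -0.97 + -4.88 * 9 = -44.8900.
Residual = -39.87 - -44.8900 = 5.0200.

5.0200


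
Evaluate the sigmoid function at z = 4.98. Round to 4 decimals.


First, exp(-4.9800) = 0.0069.
Then sigma(z) = 1/(1 + 0.0069) = 0.9932.

0.9932


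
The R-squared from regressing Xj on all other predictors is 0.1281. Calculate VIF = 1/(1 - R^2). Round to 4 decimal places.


Denominator: 1 - 0.1281 = 0.8719.
VIF = 1 / 0.8719 = 1.1469.

1.1469


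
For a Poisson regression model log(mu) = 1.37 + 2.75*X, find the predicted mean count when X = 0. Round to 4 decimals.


Linear predictor: eta = 1.37 + (2.75)(0) = 1.3700.
Expected count: mu = exp(1.3700) = 3.9354.

3.9354


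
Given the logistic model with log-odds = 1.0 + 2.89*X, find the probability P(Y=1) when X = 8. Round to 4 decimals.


Linear predictor: z = 1.0 + 2.89 * 8 = 24.1200.
P = 1/(1 + exp(-24.1200)) = 1/(1 + 0.0000) = 1.0000.

1.0000


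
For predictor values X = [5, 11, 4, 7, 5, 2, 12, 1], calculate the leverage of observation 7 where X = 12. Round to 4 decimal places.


Mean of X: xbar = 5.8750.
SXX = 108.8750.
For X = 12: h = 1/8 + (12 - 5.8750)^2/108.8750 = 0.4696.

0.4696


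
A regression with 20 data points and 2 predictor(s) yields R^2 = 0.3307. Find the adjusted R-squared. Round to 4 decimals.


Using the formula:
(1 - 0.3307) = 0.6693.
Multiply by 19/17: 0.6693 * 19 = 12.7167, then 12.7167 / 17 = 0.7480.
Adj R^2 = 1 - 0.7480 = 0.2520.

0.2520


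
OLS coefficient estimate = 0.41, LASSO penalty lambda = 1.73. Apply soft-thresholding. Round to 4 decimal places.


|beta_OLS| = 0.41.
lambda = 1.73.
Since |beta| <= lambda, the coefficient is set to 0.
Result = 0.0000.

0.0000


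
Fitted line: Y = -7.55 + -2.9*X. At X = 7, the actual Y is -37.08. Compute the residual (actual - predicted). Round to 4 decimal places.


Fitted value at X = 7 is yhat = -7.55 + -2.9*7 = -27.8500.
Residual = -37.08 - -27.8500 = -9.2300.

-9.2300


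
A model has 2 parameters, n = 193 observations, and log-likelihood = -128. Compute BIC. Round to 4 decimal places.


ln(193) = 5.262690.
k * ln(n) = 2 * 5.262690 = 10.525380.
-2L = 256.
BIC = 10.525380 + 256 = 266.525380, which rounds to 266.5254.

266.5254


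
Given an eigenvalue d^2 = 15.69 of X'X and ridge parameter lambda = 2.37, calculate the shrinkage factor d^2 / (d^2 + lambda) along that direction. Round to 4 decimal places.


d^2 + lambda = 15.69 + 2.37 = 18.0600.
Shrinkage factor = 15.69/18.0600 = 0.8688.

0.8688


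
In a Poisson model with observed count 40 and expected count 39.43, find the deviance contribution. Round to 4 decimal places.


Compute y*ln(y/mu) = 40*ln(40/39.43) = 40*0.014353 = 0.574120.
y - mu = 0.57.
D = 2*(0.574120 - (0.57)) = 0.008240, which rounds to 0.0082.

0.0082


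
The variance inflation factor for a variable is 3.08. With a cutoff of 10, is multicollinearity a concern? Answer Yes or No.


Check: VIF = 3.08 vs threshold = 10.
Since 3.08 < 10, the answer is No.

No


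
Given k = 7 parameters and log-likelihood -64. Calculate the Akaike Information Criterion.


AIC = 2k - 2*loglik = 2(7) - 2(-64).
= 14 + 128 = 142.

142


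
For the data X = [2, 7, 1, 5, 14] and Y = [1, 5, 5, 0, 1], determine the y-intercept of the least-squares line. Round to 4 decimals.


The slope is b1 = -0.1273.
Sample means are xbar = 5.8000 and ybar = 2.4000.
Intercept: b0 = 2.4000 - (-0.1273)(5.8000) = 3.1386.

3.1386


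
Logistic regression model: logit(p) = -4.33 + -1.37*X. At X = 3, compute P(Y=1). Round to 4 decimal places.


Compute z = -4.33 + (-1.37)(3) = -8.4400.
exp(-z) = 4628.5550.
P = 1/(1 + 4628.5550) = 0.0002.

0.0002


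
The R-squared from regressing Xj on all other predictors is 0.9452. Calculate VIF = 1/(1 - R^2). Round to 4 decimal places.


Denominator: 1 - 0.9452 = 0.0548.
VIF = 1 / 0.0548 = 18.2482.

18.2482


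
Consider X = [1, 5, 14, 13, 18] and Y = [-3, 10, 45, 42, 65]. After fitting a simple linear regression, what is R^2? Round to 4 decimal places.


After computing the OLS fit (b0=-8.5811, b1=3.9589):
SSres = 13.6715, SStot = 3066.8000.
R^2 = 1 - 13.6715/3066.8000 = 0.9955.

0.9955


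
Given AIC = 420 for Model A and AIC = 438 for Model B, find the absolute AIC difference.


|AIC_A - AIC_B| = |420 - 438| = 18.
Model A is preferred (lower AIC).

18


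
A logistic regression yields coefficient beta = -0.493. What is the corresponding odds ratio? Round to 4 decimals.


exp(-0.493) = 0.6108.
So the odds ratio is 0.6108.

0.6108


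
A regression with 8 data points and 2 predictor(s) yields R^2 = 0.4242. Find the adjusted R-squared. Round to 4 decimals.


Plug in: Adj R^2 = 1 - (1 - 0.4242) * 7/5.
= 1 - 0.5758 * 7/5
= 1 - 4.0306 / 5
= 1 - 0.8061 = 0.1939.

0.1939


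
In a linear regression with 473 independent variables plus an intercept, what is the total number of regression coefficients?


Total coefficients = number of predictors + 1 (for the intercept).
= 473 + 1 = 474.

474


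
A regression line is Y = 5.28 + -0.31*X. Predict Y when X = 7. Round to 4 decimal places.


Substitute X = 7 into the equation:
Y = 5.28 + -0.31 * 7 = 5.28 + -2.1700 = 3.1100.

3.1100


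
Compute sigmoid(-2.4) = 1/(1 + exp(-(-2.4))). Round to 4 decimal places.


First, exp(2.4000) = 11.0232.
Then sigma(z) = 1/(1 + 11.0232) = 0.0832.

0.0832


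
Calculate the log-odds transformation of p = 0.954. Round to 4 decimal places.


Compute the odds: 0.954/0.046 = 20.7391.
Take the natural log: ln(20.7391) = 3.0320.

3.0320


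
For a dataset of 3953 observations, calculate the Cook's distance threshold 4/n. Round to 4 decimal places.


Using the rule of thumb:
Threshold = 4 / 3953 = 0.0010.

0.0010


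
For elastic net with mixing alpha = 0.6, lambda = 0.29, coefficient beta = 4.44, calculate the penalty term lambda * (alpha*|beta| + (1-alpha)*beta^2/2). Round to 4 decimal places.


alpha * |beta| = 0.6 * 4.44 = 2.6640.
(1-alpha) * beta^2/2 = 0.4 * 19.7136/2 = 3.9427.
Total = 0.29 * (2.6640 + 3.9427) = 1.9159.

1.9159


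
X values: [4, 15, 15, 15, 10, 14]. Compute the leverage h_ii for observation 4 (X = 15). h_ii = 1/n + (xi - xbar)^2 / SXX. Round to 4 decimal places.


Compute xbar = 12.1667 with n = 6 observations.
SXX = 98.8333.
Leverage = 1/6 + (15 - 12.1667)^2/98.8333 = 0.2479.

0.2479


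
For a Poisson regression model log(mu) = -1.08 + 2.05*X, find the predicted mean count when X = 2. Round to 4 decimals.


eta = -1.08 + 2.05 * 2 = 3.0200.
mu = exp(3.0200) = 20.4913.

20.4913


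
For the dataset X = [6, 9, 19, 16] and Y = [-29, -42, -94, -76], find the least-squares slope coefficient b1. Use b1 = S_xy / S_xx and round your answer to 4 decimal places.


Calculate xbar = 12.5000, ybar = -60.2500.
S_xx = 109.0000, S_xy = -541.5000.
Using b1 = S_xy / S_xx = -541.5000 / 109.0000, we get b1 = -4.9679.

-4.9679


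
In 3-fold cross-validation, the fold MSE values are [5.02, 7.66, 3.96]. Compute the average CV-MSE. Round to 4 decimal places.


Add all fold MSEs: 16.6400.
Divide by k = 3: 16.6400/3 = 5.5467.

5.5467


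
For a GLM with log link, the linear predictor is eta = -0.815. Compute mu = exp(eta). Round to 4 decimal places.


The inverse log link gives:
mu = exp(-0.815) = 0.4426.

0.4426


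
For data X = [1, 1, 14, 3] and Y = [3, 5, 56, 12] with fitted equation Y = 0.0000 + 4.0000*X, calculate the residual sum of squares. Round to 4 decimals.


For each point, residual = actual - predicted.
Residuals: [-1.0000, 1.0000, 0.0000, 0.0000].
Sum of squared residuals = 2.0000.

2.0000


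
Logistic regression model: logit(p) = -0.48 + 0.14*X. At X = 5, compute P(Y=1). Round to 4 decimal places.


z = -0.48 + 0.14 * 5 = 0.2200.
Sigmoid: P = 1 / (1 + exp(-0.2200)) = 0.5548.

0.5548


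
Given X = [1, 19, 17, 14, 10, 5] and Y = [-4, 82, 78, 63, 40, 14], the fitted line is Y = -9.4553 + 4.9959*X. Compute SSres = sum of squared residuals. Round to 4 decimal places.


Predicted values from Y = -9.4553 + 4.9959*X.
Residuals: [0.4594, -3.4668, 2.5250, 2.5127, -0.5037, -1.5242].
SSres = 27.4959.

27.4959


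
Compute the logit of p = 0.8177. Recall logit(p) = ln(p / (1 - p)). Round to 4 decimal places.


The odds are p/(1-p) = 0.8177 / 0.1823 = 4.4855.
logit(p) = ln(4.4855) = 1.5008.

1.5008


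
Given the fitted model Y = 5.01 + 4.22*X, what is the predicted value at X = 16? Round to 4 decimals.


Substitute X = 16 into the equation:
Y = 5.01 + 4.22 * 16 = 5.01 + 67.5200 = 72.5300.

72.5300


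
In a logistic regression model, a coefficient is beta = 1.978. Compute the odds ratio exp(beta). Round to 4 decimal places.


Odds ratio = exp(beta) = exp(1.978).
= 7.2283.

7.2283


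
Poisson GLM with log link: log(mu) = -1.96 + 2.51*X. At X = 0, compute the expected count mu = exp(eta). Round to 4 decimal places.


eta = -1.96 + 2.51 * 0 = -1.9600.
mu = exp(-1.9600) = 0.1409.

0.1409


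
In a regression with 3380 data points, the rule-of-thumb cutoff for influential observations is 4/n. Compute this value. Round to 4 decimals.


The threshold is 4/n.
4/3380 = 0.0012.

0.0012


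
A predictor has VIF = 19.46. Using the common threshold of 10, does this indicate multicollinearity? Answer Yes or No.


Check: VIF = 19.46 vs threshold = 10.
Since 19.46 >= 10, the answer is Yes.

Yes


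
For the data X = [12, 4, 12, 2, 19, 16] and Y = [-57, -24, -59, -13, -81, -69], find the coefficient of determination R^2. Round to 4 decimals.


The fitted line is Y = -7.6000 + -3.9600*X.
SSres = 32.4800, SStot = 3495.5000.
R^2 = 1 - SSres/SStot = 0.9907.

0.9907


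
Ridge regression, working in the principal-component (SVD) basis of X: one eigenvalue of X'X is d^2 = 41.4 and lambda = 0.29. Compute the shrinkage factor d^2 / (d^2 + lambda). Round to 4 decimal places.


Denominator = d^2 + lambda = 41.4 + 0.29 = 41.6900.
Shrinkage = 41.4 / 41.6900 = 0.9930.

0.9930


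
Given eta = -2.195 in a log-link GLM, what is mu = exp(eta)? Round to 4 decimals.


mu = exp(eta) = exp(-2.195).
= 0.1114.

0.1114


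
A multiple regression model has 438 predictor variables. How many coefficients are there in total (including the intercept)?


Each predictor gets one coefficient, plus one intercept.
Total parameters = 438 + 1 = 439.

439


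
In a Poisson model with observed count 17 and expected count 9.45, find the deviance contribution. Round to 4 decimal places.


y/mu = 17/9.45 = 1.798942 (approx.), and ln(17/9.45) = 0.587199.
y * ln(y/mu) = 17 * 0.587199 = 9.982383.
y - mu = 7.55.
D = 2 * (9.982383 - 7.55) = 4.864766, which rounds to 4.8648.

4.8648


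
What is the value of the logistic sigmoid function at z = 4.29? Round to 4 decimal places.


exp(-4.2900) = 0.0137.
1 + exp(-z) = 1.0137.
sigmoid = 1/1.0137 = 0.9865.

0.9865


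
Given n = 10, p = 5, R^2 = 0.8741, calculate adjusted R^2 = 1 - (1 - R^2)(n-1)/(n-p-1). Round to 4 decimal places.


Plug in: Adj R^2 = 1 - (1 - 0.8741) * 9/4.
= 1 - 0.1259 * 9/4
= 1 - 1.1331 / 4
= 1 - 0.2833 = 0.7167.

0.7167


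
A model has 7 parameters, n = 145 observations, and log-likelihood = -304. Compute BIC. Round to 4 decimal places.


k * ln(n) = 7 * ln(145) = 7 * 4.976734 = 34.837138.
-2 * loglik = -2 * (-304) = 608.
BIC = 34.837138 + 608 = 642.837138, which rounds to 642.8371.

642.8371


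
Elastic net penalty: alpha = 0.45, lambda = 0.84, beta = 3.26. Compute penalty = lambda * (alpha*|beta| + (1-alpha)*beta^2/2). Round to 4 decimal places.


L1 component = 0.45 * |3.26| = 1.4670.
L2 component = 0.55 * 3.26^2 / 2 = 2.9226.
Penalty = 0.84 * (1.4670 + 2.9226) = 0.84 * 4.3896 = 3.6873.

3.6873


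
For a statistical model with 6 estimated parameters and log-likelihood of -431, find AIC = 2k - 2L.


AIC = 2*6 - 2*(-431).
= 12 + 862 = 874.

874


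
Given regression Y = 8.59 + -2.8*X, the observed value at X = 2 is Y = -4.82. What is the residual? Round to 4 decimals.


Compute yhat = 8.59 + (-2.8)(2) = 2.9900.
Residual = actual - predicted = -4.82 - 2.9900 = -7.8100.

-7.8100


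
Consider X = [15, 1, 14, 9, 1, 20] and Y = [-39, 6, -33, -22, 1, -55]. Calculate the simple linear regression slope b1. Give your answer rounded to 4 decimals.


First compute the means: xbar = 10.0000, ybar = -23.6667.
Then S_xx = sum((xi - xbar)^2) = 304.0000.
S_xy = sum((xi - xbar)(yi - ybar)) = -918.0000.
b1 = S_xy / S_xx = -918.0000 / 304.0000 = -3.0197.

-3.0197


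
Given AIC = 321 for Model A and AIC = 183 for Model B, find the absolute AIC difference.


Absolute difference = |321 - 183| = 138.
The model with lower AIC (B) is preferred.

138


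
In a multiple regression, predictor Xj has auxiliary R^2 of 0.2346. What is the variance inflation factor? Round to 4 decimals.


VIF = 1 / (1 - 0.2346).
= 1 / 0.7654 = 1.3065.

1.3065


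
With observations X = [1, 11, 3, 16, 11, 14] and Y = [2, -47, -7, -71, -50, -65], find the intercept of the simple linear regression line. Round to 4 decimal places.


Compute b1 = -5.0221 from the OLS formula.
With xbar = 9.3333 and ybar = -39.6667, the intercept is:
b0 = -39.6667 - -5.0221 * 9.3333 = 7.2059.

7.2059


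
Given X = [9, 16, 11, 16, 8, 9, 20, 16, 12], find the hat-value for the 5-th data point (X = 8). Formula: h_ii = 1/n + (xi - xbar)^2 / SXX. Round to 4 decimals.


Compute xbar = 13.0000 with n = 9 observations.
SXX = 138.0000.
Leverage = 1/9 + (8 - 13.0000)^2/138.0000 = 0.2923.

0.2923


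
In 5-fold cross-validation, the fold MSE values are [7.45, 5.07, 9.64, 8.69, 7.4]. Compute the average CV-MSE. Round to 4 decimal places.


Sum of fold MSEs = 38.2500.
Average = 38.2500 / 5 = 7.6500.

7.6500


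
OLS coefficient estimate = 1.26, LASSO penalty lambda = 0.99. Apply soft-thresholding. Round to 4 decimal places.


Absolute value: |1.26| = 1.26.
Compare to lambda = 0.99.
Since |beta| > lambda, coefficient = sign(beta)*(|beta| - lambda) = 0.2700.

0.2700


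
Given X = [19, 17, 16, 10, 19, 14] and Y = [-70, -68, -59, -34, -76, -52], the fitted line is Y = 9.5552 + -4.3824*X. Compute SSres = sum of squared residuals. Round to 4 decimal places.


For each point, residual = actual - predicted.
Residuals: [3.7104, -3.0544, 1.5632, 0.2688, -2.2896, -0.2016].
Sum of squared residuals = 30.8952.

30.8952


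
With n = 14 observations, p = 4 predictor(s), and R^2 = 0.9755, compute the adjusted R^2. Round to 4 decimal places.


Using the formula:
(1 - 0.9755) = 0.0245.
Multiply by 13/9: 0.0245 * 13 = 0.3185, then 0.3185 / 9 = 0.0354.
Adj R^2 = 1 - 0.0354 = 0.9646.

0.9646


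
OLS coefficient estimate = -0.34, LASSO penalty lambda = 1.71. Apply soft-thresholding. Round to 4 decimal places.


Check: |-0.34| = 0.34 vs lambda = 1.71.
Since |beta| <= lambda, the coefficient is set to 0.
Soft-thresholded coefficient = 0.0000.

0.0000


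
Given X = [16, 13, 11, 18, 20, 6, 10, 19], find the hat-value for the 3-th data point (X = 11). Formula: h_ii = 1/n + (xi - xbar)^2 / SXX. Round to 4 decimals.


Mean of X: xbar = 14.1250.
SXX = 170.8750.
For X = 11: h = 1/8 + (11 - 14.1250)^2/170.8750 = 0.1822.

0.1822


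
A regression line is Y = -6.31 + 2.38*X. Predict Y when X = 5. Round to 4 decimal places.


Plug X = 5 into Y = -6.31 + 2.38*X:
Y = -6.31 + 11.9000 = 5.5900.

5.5900


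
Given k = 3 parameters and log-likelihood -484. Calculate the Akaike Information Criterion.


Compute:
2k = 2*3 = 6.
-2*loglik = -2*(-484) = 968.
AIC = 6 + 968 = 974.

974


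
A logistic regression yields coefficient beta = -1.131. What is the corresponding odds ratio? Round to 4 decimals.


The odds ratio is computed as:
OR = e^(-1.131) = 0.3227.

0.3227


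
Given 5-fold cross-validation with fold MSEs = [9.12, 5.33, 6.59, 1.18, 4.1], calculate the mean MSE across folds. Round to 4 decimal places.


Total MSE across folds = 26.3200.
CV-MSE = 26.3200/5 = 5.2640.

5.2640


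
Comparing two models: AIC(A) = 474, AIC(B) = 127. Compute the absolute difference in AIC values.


Absolute difference = |474 - 127| = 347.
The model with lower AIC (B) is preferred.

347


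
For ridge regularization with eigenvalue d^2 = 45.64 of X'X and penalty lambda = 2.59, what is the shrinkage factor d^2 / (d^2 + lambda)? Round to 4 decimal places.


Denominator = d^2 + lambda = 45.64 + 2.59 = 48.2300.
Shrinkage = 45.64 / 48.2300 = 0.9463.

0.9463


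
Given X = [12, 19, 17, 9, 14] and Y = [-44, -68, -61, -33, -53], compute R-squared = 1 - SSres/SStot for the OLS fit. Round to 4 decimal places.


After computing the OLS fit (b0=-2.4618, b1=-3.4745):
SSres = 4.6592, SStot = 762.8000.
R^2 = 1 - 4.6592/762.8000 = 0.9939.

0.9939


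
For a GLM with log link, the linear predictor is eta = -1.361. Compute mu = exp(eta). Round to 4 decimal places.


The inverse log link gives:
mu = exp(-1.361) = 0.2564.

0.2564


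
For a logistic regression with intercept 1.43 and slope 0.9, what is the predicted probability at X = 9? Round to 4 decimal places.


Linear predictor: z = 1.43 + 0.9 * 9 = 9.5300.
P = 1/(1 + exp(-9.5300)) = 1/(1 + 0.0001) = 0.9999.

0.9999


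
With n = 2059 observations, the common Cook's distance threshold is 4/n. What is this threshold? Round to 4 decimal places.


Using the rule of thumb:
Threshold = 4 / 2059 = 0.0019.

0.0019


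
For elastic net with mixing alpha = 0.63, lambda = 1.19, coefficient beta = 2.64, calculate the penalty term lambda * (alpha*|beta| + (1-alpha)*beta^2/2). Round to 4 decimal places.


Compute:
L1 = 0.63 * 2.64 = 1.6632.
L2 = 0.37 * 2.64^2 / 2 = 1.2894.
Penalty = 1.19 * (1.6632 + 1.2894) = 3.5136.

3.5136


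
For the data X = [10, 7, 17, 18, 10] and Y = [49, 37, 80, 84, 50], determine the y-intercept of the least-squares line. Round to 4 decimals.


Compute b1 = 4.3026 from the OLS formula.
With xbar = 12.4000 and ybar = 60.0000, the intercept is:
b0 = 60.0000 - 4.3026 * 12.4000 = 6.6481.

6.6481


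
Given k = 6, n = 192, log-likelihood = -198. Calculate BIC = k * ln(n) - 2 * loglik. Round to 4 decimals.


Compute k*ln(n) = 6*ln(192) = 6*5.257495 = 31.544970.
Then -2*loglik = 396.
BIC = 31.544970 + 396 = 427.544970, which rounds to 427.5450.

427.5450


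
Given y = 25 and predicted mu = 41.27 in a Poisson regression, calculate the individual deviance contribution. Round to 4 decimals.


Compute y*ln(y/mu) = 25*ln(25/41.27) = 25*-0.501260 = -12.531500.
y - mu = -16.27.
D = 2*(-12.531500 - (-16.27)) = 7.477000, which rounds to 7.4770.

7.4770
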